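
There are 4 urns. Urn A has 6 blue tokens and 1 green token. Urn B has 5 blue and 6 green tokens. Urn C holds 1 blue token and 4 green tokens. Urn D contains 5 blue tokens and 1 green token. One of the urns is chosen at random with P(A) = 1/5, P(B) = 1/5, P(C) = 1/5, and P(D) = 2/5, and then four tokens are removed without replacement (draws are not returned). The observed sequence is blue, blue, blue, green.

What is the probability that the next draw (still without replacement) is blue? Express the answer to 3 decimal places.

0.938

For each hypothesis, P(data | H) works out to: P(data | urn A) = (6/7)(5/6)(4/5)(1/4) = 0.14286; P(data | urn B) = (5/11)(4/10)(3/9)(6/8) = 0.045455; P(data | urn C) = (1/5)(0/4) = 0; P(data | urn D) = (5/6)(4/5)(3/4)(1/3) = 0.16667.
Multiplying each by its prior: 1/5 · 0.14286 = 0.028571, 1/5 · 0.045455 = 0.0090909, 1/5 · 0 = 0, 2/5 · 0.16667 = 0.066667; these sum to 0.10433.
Dividing through by the total gives posterior P(urn A | data) = 0.27386, P(urn B | data) = 0.087137, P(urn C | data) = 0, P(urn D | data) = 0.639.
So P(blue next | data) = Σ P(blue next | H) P(H | data) = (1)(0.27386) + (2/7)(0.087137) + (1)(0.639) = 0.93776.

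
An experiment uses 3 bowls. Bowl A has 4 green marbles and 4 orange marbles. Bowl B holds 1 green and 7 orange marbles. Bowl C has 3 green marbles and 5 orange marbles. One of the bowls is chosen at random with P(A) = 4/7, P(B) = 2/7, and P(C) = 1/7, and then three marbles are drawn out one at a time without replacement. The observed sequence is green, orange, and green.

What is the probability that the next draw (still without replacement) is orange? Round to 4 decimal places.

0.6270

The likelihood of the observed sequence under each hypothesis: P(data | bowl A) = (4/8)(4/7)(3/6) = 1/7; P(data | bowl B) = (1/8)(7/7)(0/6) = 0; P(data | bowl C) = (3/8)(5/7)(2/6) = 5/56.
Weighting by the prior gives 4/7 · 1/7 = 4/49, 2/7 · 0 = 0, 1/7 · 5/56 = 5/392; these sum to 37/392.
The posterior is then P(bowl A | data) = 32/37, P(bowl B | data) = 0, P(bowl C | data) = 5/37.
So P(orange next | data) = Σ P(orange next | H) P(H | data) = (3/5)(32/37) + (4/5)(5/37) = 116/185.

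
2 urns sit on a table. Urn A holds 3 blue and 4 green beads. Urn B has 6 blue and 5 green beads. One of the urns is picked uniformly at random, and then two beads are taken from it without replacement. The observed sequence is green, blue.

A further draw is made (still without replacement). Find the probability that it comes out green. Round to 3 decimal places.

Under each hypothesis, the probability of the observed sequence is: P(data | urn A) = (4/7)(3/6) = 2/7; P(data | urn B) = (5/11)(6/10) = 3/11.
Multiplying each by its prior: 1/2 · 2/7 = 1/7, 1/2 · 3/11 = 3/22; these sum to 43/154.
Normalising, the posterior is P(urn A | data) = 22/43, P(urn B | data) = 21/43.
So P(green next | data) = Σ P(green next | H) P(H | data) = (3/5)(22/43) + (4/9)(21/43) = 338/645.

0.524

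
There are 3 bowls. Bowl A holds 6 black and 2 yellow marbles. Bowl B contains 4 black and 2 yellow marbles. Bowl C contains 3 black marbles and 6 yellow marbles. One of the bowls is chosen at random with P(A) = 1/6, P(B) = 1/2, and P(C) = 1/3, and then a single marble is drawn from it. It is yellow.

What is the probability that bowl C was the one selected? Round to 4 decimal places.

For each hypothesis, P(data | H) works out to: P(data | bowl A) = (2/8) = 1/4; P(data | bowl B) = (2/6) = 1/3; P(data | bowl C) = (6/9) = 2/3.
Multiplying each by its prior: 1/6 · 1/4 = 1/24, 1/2 · 1/3 = 1/6, 1/3 · 2/3 = 2/9; summing to 31/72.
So P(bowl C | data) = (2/9) / (31/72) = 16/31.

0.5161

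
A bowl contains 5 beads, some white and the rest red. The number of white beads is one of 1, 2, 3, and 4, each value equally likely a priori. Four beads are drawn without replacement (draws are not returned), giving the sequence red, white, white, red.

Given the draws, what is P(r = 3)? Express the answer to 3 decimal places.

0.500

Under each hypothesis, the probability of the observed sequence is: P(data | r = 1) = (4/5)(1/4)(0/3) = 0; P(data | r = 2) = (3/5)(2/4)(1/3)(2/2) = 1/10; P(data | r = 3) = (2/5)(3/4)(2/3)(1/2) = 1/10; P(data | r = 4) = (1/5)(4/4)(3/3)(0/2) = 0.
The prior-weighted likelihoods are 1/4 · 0 = 0, 1/4 · 1/10 = 1/40, 1/4 · 1/10 = 1/40, 1/4 · 0 = 0; these sum to 1/20.
Therefore the posterior P(r = 3 | data) = (1/40) / (1/20) = 1/2.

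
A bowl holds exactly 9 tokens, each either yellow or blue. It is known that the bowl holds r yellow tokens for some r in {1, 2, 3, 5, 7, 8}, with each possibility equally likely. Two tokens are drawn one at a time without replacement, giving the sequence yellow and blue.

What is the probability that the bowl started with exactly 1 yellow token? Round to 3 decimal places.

Under each hypothesis, the probability of the observed sequence is: P(data | r = 1) = (1/9)(8/8) = 1/9; P(data | r = 2) = (2/9)(7/8) = 7/36; P(data | r = 3) = (3/9)(6/8) = 1/4; P(data | r = 5) = (5/9)(4/8) = 5/18; P(data | r = 7) = (7/9)(2/8) = 7/36; P(data | r = 8) = (8/9)(1/8) = 1/9.
Weighting by the prior gives 1/6 · 1/9 = 1/54, 1/6 · 7/36 = 7/216, 1/6 · 1/4 = 1/24, 1/6 · 5/18 = 5/108, 1/6 · 7/36 = 7/216, 1/6 · 1/9 = 1/54; with total 41/216.
By Bayes' rule, P(r = 1 | data) = (1/54) / (41/216) = 4/41.

0.098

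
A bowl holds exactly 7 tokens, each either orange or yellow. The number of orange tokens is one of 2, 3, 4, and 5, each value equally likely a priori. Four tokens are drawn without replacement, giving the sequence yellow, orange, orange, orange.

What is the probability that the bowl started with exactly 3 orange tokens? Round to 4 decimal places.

0.1111

Compute the likelihood of the observed sequence for each case: P(data | r = 2) = (5/7)(2/6)(1/5)(0/4) = 0; P(data | r = 3) = (4/7)(3/6)(2/5)(1/4) = 1/35; P(data | r = 4) = (3/7)(4/6)(3/5)(2/4) = 3/35; P(data | r = 5) = (2/7)(5/6)(4/5)(3/4) = 1/7.
The prior-weighted likelihoods are 1/4 · 0 = 0, 1/4 · 1/35 = 1/140, 1/4 · 3/35 = 3/140, 1/4 · 1/7 = 1/28; summing to 9/140.
Therefore the posterior P(r = 3 | data) = (1/140) / (9/140) = 1/9.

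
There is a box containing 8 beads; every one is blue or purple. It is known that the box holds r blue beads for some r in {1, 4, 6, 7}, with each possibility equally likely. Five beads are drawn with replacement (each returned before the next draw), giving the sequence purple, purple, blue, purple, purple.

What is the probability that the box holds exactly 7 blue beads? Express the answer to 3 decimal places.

The likelihood of the observed sequence under each hypothesis: P(data | r = 1) = (7/8)(7/8)(1/8)(7/8)(7/8) = 0.073273; P(data | r = 4) = (4/8)(4/8)(4/8)(4/8)(4/8) = 0.03125; P(data | r = 6) = (2/8)(2/8)(6/8)(2/8)(2/8) = 0.0029297; P(data | r = 7) = (1/8)(1/8)(7/8)(1/8)(1/8) = 0.00021362.
Weighting by the prior gives 1/4 · 0.073273 = 0.018318, 1/4 · 0.03125 = 0.0078125, 1/4 · 0.0029297 = 0.00073242, 1/4 · 0.00021362 = 5.3406e-05; these sum to 0.026917.
Therefore the posterior P(r = 7 | data) = (5.3406e-05) / (0.026917) = 0.0019841.

0.002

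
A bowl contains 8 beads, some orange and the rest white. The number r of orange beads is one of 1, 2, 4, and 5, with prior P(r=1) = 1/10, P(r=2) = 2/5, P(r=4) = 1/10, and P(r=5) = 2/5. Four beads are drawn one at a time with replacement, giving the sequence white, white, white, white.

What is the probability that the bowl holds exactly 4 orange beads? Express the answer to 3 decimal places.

Under each hypothesis, the probability of the observed sequence is: P(data | r = 1) = (7/8)(7/8)(7/8)(7/8) = 0.58618; P(data | r = 2) = (6/8)(6/8)(6/8)(6/8) = 0.31641; P(data | r = 4) = (4/8)(4/8)(4/8)(4/8) = 0.0625; P(data | r = 5) = (3/8)(3/8)(3/8)(3/8) = 0.019775.
Multiplying each by its prior: 1/10 · 0.58618 = 0.058618, 2/5 · 0.31641 = 0.12656, 1/10 · 0.0625 = 0.00625, 2/5 · 0.019775 = 0.0079102; summing to 0.19934.
Hence P(r = 4 | data) = (0.00625) / (0.19934) = 0.031353.

0.031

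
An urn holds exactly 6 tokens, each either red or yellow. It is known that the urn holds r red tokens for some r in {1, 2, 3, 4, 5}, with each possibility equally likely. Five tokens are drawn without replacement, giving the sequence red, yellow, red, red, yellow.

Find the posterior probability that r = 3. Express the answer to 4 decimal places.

Under each hypothesis, the probability of the observed sequence is: P(data | r = 1) = (1/6)(5/5)(0/4) = 0; P(data | r = 2) = (2/6)(4/5)(1/4)(0/3) = 0; P(data | r = 3) = (3/6)(3/5)(2/4)(1/3)(2/2) = 1/20; P(data | r = 4) = (4/6)(2/5)(3/4)(2/3)(1/2) = 1/15; P(data | r = 5) = (5/6)(1/5)(4/4)(3/3)(0/2) = 0.
Multiplying each by its prior: 1/5 · 0 = 0, 1/5 · 0 = 0, 1/5 · 1/20 = 1/100, 1/5 · 1/15 = 1/75, 1/5 · 0 = 0; with total 7/300.
By Bayes' rule, P(r = 3 | data) = (1/100) / (7/300) = 3/7.

0.4286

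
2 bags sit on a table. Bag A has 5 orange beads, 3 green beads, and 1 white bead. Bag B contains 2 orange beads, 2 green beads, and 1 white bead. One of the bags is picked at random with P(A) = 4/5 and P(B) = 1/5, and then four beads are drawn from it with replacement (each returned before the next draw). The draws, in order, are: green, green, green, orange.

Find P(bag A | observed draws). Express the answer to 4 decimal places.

For each hypothesis, P(data | H) works out to: P(data | bag A) = (3/9)(3/9)(3/9)(5/9) = 0.020576; P(data | bag B) = (2/5)(2/5)(2/5)(2/5) = 0.0256.
Multiplying each by its prior: 4/5 · 0.020576 = 0.016461, 1/5 · 0.0256 = 0.00512; these sum to 0.021581.
By Bayes' rule, P(bag A | data) = (0.016461) / (0.021581) = 0.76275.

0.7628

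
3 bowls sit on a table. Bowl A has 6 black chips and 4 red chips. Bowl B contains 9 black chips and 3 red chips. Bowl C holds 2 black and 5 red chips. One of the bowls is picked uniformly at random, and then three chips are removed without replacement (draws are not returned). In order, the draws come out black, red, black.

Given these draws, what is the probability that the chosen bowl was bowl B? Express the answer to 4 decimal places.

For each hypothesis, P(data | H) works out to: P(data | bowl A) = (6/10)(4/9)(5/8) = 1/6; P(data | bowl B) = (9/12)(3/11)(8/10) = 9/55; P(data | bowl C) = (2/7)(5/6)(1/5) = 1/21.
Multiplying each by its prior: 1/3 · 1/6 = 1/18, 1/3 · 9/55 = 3/55, 1/3 · 1/21 = 1/63; with total 97/770.
Hence P(bowl B | data) = (3/55) / (97/770) = 42/97.

0.4330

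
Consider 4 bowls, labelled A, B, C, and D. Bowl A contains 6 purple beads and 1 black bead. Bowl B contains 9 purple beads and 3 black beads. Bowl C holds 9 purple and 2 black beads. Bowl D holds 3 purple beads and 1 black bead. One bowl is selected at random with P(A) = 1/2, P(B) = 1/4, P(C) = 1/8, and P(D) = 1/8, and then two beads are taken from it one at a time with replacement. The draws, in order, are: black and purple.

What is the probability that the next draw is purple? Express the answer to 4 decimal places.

Under each hypothesis, the probability of the observed sequence is: P(data | bowl A) = (1/7)(6/7) = 0.12245; P(data | bowl B) = (3/12)(9/12) = 0.1875; P(data | bowl C) = (2/11)(9/11) = 0.14876; P(data | bowl D) = (1/4)(3/4) = 0.1875.
The prior-weighted likelihoods are 1/2 · 0.12245 = 0.061224, 1/4 · 0.1875 = 0.046875, 1/8 · 0.14876 = 0.018595, 1/8 · 0.1875 = 0.023438; with total 0.15013.
The posterior is then P(bowl A | data) = 0.4078, P(bowl B | data) = 0.31223, P(bowl C | data) = 0.12386, P(bowl D | data) = 0.15611.
The predictive probability is P(purple next | data) = (6/7)(0.4078) + (3/4)(0.31223) + (9/11)(0.12386) + (3/4)(0.15611) = 0.80214.

0.8021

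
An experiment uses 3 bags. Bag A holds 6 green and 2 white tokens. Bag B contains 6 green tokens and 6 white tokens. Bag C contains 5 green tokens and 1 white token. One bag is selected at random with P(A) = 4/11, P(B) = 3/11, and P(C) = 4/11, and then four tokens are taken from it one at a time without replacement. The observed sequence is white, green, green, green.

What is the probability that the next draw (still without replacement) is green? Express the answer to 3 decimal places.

0.819

Compute the likelihood of the observed sequence for each case: P(data | bag A) = (2/8)(6/7)(5/6)(4/5) = 0.14286; P(data | bag B) = (6/12)(6/11)(5/10)(4/9) = 0.060606; P(data | bag C) = (1/6)(5/5)(4/4)(3/3) = 0.16667.
The prior-weighted likelihoods are 4/11 · 0.14286 = 0.051948, 3/11 · 0.060606 = 0.016529, 4/11 · 0.16667 = 0.060606; summing to 0.12908.
Dividing through by the total gives posterior P(bag A | data) = 0.40244, P(bag B | data) = 0.12805, P(bag C | data) = 0.46951.
Averaging over the posterior, P(green next | data) = (3/4)(0.40244) + (3/8)(0.12805) + (1)(0.46951) = 0.81936.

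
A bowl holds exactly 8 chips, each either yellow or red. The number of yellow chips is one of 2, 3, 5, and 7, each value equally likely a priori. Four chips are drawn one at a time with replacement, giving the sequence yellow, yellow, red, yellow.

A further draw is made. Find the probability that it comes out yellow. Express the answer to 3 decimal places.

0.663

For each hypothesis, P(data | H) works out to: P(data | r = 2) = (2/8)(2/8)(6/8)(2/8) = 0.011719; P(data | r = 3) = (3/8)(3/8)(5/8)(3/8) = 0.032959; P(data | r = 5) = (5/8)(5/8)(3/8)(5/8) = 0.091553; P(data | r = 7) = (7/8)(7/8)(1/8)(7/8) = 0.08374.
Multiplying each by its prior: 1/4 · 0.011719 = 0.0029297, 1/4 · 0.032959 = 0.0082397, 1/4 · 0.091553 = 0.022888, 1/4 · 0.08374 = 0.020935; with total 0.054993.
Dividing through by the total gives posterior P(r = 2 | data) = 0.053274, P(r = 3 | data) = 0.14983, P(r = 5 | data) = 0.4162, P(r = 7 | data) = 0.38069.
Averaging over the posterior, P(yellow next | data) = (1/4)(0.053274) + (3/8)(0.14983) + (5/8)(0.4162) + (7/8)(0.38069) = 0.66274.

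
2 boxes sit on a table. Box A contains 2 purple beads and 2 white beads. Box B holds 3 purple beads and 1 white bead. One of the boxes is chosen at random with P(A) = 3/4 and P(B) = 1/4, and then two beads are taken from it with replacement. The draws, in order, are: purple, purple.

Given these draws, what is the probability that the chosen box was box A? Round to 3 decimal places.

0.571

For each hypothesis, P(data | H) works out to: P(data | box A) = (2/4)(2/4) = 1/4; P(data | box B) = (3/4)(3/4) = 9/16.
The prior-weighted likelihoods are 3/4 · 1/4 = 3/16, 1/4 · 9/16 = 9/64; summing to 21/64.
So P(box A | data) = (3/16) / (21/64) = 4/7.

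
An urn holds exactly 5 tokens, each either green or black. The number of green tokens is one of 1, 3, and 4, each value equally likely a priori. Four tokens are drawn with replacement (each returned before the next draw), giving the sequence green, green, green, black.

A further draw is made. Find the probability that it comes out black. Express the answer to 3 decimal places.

Compute the likelihood of the observed sequence for each case: P(data | r = 1) = (1/5)(1/5)(1/5)(4/5) = 0.0064; P(data | r = 3) = (3/5)(3/5)(3/5)(2/5) = 0.0864; P(data | r = 4) = (4/5)(4/5)(4/5)(1/5) = 0.1024.
The prior-weighted likelihoods are 1/3 · 0.0064 = 0.0021333, 1/3 · 0.0864 = 0.0288, 1/3 · 0.1024 = 0.034133; summing to 0.065067.
Normalising, the posterior is P(r = 1 | data) = 0.032787, P(r = 3 | data) = 0.44262, P(r = 4 | data) = 0.52459.
The predictive probability is P(black next | data) = (4/5)(0.032787) + (2/5)(0.44262) + (1/5)(0.52459) = 0.3082.

0.308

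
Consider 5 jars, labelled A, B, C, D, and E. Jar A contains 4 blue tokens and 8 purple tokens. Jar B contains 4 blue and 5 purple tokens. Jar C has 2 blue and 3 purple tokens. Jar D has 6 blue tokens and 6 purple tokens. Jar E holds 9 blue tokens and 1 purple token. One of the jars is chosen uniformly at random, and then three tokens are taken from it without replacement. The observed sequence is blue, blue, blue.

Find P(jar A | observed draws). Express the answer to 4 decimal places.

0.0212

For each hypothesis, P(data | H) works out to: P(data | jar A) = (4/12)(3/11)(2/10) = 0.018182; P(data | jar B) = (4/9)(3/8)(2/7) = 0.047619; P(data | jar C) = (2/5)(1/4)(0/3) = 0; P(data | jar D) = (6/12)(5/11)(4/10) = 0.090909; P(data | jar E) = (9/10)(8/9)(7/8) = 0.7.
Multiplying each by its prior: 1/5 · 0.018182 = 0.0036364, 1/5 · 0.047619 = 0.0095238, 1/5 · 0 = 0, 1/5 · 0.090909 = 0.018182, 1/5 · 0.7 = 0.14; with total 0.17134.
Hence P(jar A | data) = (0.0036364) / (0.17134) = 0.021223.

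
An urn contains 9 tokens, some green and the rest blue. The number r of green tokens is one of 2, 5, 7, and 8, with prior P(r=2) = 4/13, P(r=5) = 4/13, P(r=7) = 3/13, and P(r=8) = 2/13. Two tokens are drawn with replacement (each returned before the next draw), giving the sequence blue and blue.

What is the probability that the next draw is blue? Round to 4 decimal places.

0.6707

For each hypothesis, P(data | H) works out to: P(data | r = 2) = (7/9)(7/9) = 0.60494; P(data | r = 5) = (4/9)(4/9) = 0.19753; P(data | r = 7) = (2/9)(2/9) = 0.049383; P(data | r = 8) = (1/9)(1/9) = 0.012346.
The prior-weighted likelihoods are 4/13 · 0.60494 = 0.18613, 4/13 · 0.19753 = 0.060779, 3/13 · 0.049383 = 0.011396, 2/13 · 0.012346 = 0.0018993; with total 0.26021.
The posterior is then P(r = 2 | data) = 0.71533, P(r = 5 | data) = 0.23358, P(r = 7 | data) = 0.043796, P(r = 8 | data) = 0.0072993.
The predictive probability is P(blue next | data) = (7/9)(0.71533) + (4/9)(0.23358) + (2/9)(0.043796) + (1/9)(0.0072993) = 0.67072.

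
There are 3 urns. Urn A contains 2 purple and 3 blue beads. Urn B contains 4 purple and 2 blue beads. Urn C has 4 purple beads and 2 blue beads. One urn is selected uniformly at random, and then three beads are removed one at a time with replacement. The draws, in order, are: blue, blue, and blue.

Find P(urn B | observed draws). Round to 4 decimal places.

Under each hypothesis, the probability of the observed sequence is: P(data | urn A) = (3/5)(3/5)(3/5) = 0.216; P(data | urn B) = (2/6)(2/6)(2/6) = 0.037037; P(data | urn C) = (2/6)(2/6)(2/6) = 0.037037.
The prior-weighted likelihoods are 1/3 · 0.216 = 0.072, 1/3 · 0.037037 = 0.012346, 1/3 · 0.037037 = 0.012346; with total 0.096691.
By Bayes' rule, P(urn B | data) = (0.012346) / (0.096691) = 0.12768.

0.1277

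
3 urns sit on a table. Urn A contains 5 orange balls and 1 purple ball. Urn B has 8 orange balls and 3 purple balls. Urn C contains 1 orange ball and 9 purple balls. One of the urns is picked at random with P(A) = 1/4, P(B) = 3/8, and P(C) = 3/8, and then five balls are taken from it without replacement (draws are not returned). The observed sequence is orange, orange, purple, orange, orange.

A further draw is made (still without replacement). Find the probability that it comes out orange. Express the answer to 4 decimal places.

0.8500

For each hypothesis, P(data | H) works out to: P(data | urn A) = (5/6)(4/5)(1/4)(3/3)(2/2) = 1/6; P(data | urn B) = (8/11)(7/10)(3/9)(6/8)(5/7) = 1/11; P(data | urn C) = (1/10)(0/9) = 0.
Multiplying each by its prior: 1/4 · 1/6 = 1/24, 3/8 · 1/11 = 3/88, 3/8 · 0 = 0; with total 5/66.
Dividing through by the total gives posterior P(urn A | data) = 11/20, P(urn B | data) = 9/20, P(urn C | data) = 0.
So P(orange next | data) = Σ P(orange next | H) P(H | data) = (1)(11/20) + (2/3)(9/20) = 17/20.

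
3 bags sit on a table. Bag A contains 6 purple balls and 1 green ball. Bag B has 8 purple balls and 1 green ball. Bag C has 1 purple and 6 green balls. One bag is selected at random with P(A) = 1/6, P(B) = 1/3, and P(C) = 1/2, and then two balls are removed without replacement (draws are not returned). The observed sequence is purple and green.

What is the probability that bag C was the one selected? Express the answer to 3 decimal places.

Under each hypothesis, the probability of the observed sequence is: P(data | bag A) = (6/7)(1/6) = 1/7; P(data | bag B) = (8/9)(1/8) = 1/9; P(data | bag C) = (1/7)(6/6) = 1/7.
Weighting by the prior gives 1/6 · 1/7 = 1/42, 1/3 · 1/9 = 1/27, 1/2 · 1/7 = 1/14; with total 25/189.
By Bayes' rule, P(bag C | data) = (1/14) / (25/189) = 27/50.

0.540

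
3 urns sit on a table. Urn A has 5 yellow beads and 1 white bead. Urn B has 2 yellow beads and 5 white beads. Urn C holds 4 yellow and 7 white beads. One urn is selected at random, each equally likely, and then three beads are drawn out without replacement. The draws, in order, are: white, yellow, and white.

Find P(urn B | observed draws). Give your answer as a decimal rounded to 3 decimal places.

Compute the likelihood of the observed sequence for each case: P(data | urn A) = (1/6)(5/5)(0/4) = 0; P(data | urn B) = (5/7)(2/6)(4/5) = 0.19048; P(data | urn C) = (7/11)(4/10)(6/9) = 0.1697.
Multiplying each by its prior: 1/3 · 0 = 0, 1/3 · 0.19048 = 0.063492, 1/3 · 0.1697 = 0.056566; with total 0.12006.
Therefore the posterior P(urn B | data) = (0.063492) / (0.12006) = 0.52885.

0.529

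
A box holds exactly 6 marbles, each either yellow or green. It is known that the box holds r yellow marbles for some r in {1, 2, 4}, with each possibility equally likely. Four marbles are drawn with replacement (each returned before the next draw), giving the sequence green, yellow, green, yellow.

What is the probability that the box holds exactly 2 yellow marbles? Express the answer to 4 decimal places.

0.4183

The likelihood of the observed sequence under each hypothesis: P(data | r = 1) = (5/6)(1/6)(5/6)(1/6) = 0.01929; P(data | r = 2) = (4/6)(2/6)(4/6)(2/6) = 0.049383; P(data | r = 4) = (2/6)(4/6)(2/6)(4/6) = 0.049383.
Weighting by the prior gives 1/3 · 0.01929 = 0.00643, 1/3 · 0.049383 = 0.016461, 1/3 · 0.049383 = 0.016461; with total 0.039352.
Therefore the posterior P(r = 2 | data) = (0.016461) / (0.039352) = 0.4183.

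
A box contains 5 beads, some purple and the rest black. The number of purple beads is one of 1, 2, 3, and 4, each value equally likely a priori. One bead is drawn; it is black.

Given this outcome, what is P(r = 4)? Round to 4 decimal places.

The likelihood of this draw under each hypothesis: P(data | r = 1) = (4/5) = 4/5; P(data | r = 2) = (3/5) = 3/5; P(data | r = 3) = (2/5) = 2/5; P(data | r = 4) = (1/5) = 1/5.
The prior-weighted likelihoods are 1/4 · 4/5 = 1/5, 1/4 · 3/5 = 3/20, 1/4 · 2/5 = 1/10, 1/4 · 1/5 = 1/20; summing to 1/2.
Therefore the posterior P(r = 4 | data) = (1/20) / (1/2) = 1/10.

0.1000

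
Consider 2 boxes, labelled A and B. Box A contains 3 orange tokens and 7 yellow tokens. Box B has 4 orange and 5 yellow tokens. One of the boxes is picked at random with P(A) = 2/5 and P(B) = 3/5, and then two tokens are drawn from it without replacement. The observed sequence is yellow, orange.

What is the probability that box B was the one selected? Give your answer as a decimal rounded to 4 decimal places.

0.6410

For each hypothesis, P(data | H) works out to: P(data | box A) = (7/10)(3/9) = 7/30; P(data | box B) = (5/9)(4/8) = 5/18.
The prior-weighted likelihoods are 2/5 · 7/30 = 7/75, 3/5 · 5/18 = 1/6; with total 13/50.
So P(box B | data) = (1/6) / (13/50) = 25/39.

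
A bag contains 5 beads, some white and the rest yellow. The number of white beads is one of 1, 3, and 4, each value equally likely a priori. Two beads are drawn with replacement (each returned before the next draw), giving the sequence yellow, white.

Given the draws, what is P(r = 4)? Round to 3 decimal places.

0.286

For each hypothesis, P(data | H) works out to: P(data | r = 1) = (4/5)(1/5) = 4/25; P(data | r = 3) = (2/5)(3/5) = 6/25; P(data | r = 4) = (1/5)(4/5) = 4/25.
The prior-weighted likelihoods are 1/3 · 4/25 = 4/75, 1/3 · 6/25 = 2/25, 1/3 · 4/25 = 4/75; summing to 14/75.
Hence P(r = 4 | data) = (4/75) / (14/75) = 2/7.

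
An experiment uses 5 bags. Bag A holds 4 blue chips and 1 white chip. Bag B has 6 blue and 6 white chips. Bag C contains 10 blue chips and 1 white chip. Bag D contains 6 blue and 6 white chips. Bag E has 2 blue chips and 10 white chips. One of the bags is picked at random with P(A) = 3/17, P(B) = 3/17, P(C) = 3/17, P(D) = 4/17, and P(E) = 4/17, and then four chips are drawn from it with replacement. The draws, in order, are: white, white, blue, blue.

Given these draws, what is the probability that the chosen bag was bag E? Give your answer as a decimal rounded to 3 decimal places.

0.126

The likelihood of the observed sequence under each hypothesis: P(data | bag A) = (1/5)(1/5)(4/5)(4/5) = 0.0256; P(data | bag B) = (6/12)(6/12)(6/12)(6/12) = 0.0625; P(data | bag C) = (1/11)(1/11)(10/11)(10/11) = 0.0068301; P(data | bag D) = (6/12)(6/12)(6/12)(6/12) = 0.0625; P(data | bag E) = (10/12)(10/12)(2/12)(2/12) = 0.01929.
Multiplying each by its prior: 3/17 · 0.0256 = 0.0045176, 3/17 · 0.0625 = 0.011029, 3/17 · 0.0068301 = 0.0012053, 4/17 · 0.0625 = 0.014706, 4/17 · 0.01929 = 0.0045389; summing to 0.035997.
Therefore the posterior P(bag E | data) = (0.0045389) / (0.035997) = 0.12609.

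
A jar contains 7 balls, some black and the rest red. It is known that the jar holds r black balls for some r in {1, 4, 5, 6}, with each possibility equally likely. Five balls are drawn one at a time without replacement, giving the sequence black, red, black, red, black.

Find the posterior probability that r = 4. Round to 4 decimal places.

For each hypothesis, P(data | H) works out to: P(data | r = 1) = (1/7)(6/6)(0/5) = 0; P(data | r = 4) = (4/7)(3/6)(3/5)(2/4)(2/3) = 2/35; P(data | r = 5) = (5/7)(2/6)(4/5)(1/4)(3/3) = 1/21; P(data | r = 6) = (6/7)(1/6)(5/5)(0/4) = 0.
Multiplying each by its prior: 1/4 · 0 = 0, 1/4 · 2/35 = 1/70, 1/4 · 1/21 = 1/84, 1/4 · 0 = 0; summing to 11/420.
By Bayes' rule, P(r = 4 | data) = (1/70) / (11/420) = 6/11.

0.5455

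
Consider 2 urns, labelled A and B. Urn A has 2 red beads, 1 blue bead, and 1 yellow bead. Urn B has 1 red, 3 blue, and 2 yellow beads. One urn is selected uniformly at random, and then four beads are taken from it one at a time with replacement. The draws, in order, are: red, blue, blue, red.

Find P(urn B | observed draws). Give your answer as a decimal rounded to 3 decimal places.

0.308

Under each hypothesis, the probability of the observed sequence is: P(data | urn A) = (2/4)(1/4)(1/4)(2/4) = 0.015625; P(data | urn B) = (1/6)(3/6)(3/6)(1/6) = 0.0069444.
The prior-weighted likelihoods are 1/2 · 0.015625 = 0.0078125, 1/2 · 0.0069444 = 0.0034722; these sum to 0.011285.
By Bayes' rule, P(urn B | data) = (0.0034722) / (0.011285) = 0.30769.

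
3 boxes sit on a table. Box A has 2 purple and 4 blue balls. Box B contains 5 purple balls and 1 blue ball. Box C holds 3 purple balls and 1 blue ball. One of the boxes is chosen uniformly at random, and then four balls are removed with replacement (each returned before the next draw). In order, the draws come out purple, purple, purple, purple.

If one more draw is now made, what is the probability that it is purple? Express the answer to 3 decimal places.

Under each hypothesis, the probability of the observed sequence is: P(data | box A) = (2/6)(2/6)(2/6)(2/6) = 0.012346; P(data | box B) = (5/6)(5/6)(5/6)(5/6) = 0.48225; P(data | box C) = (3/4)(3/4)(3/4)(3/4) = 0.31641.
Weighting by the prior gives 1/3 · 0.012346 = 0.0041152, 1/3 · 0.48225 = 0.16075, 1/3 · 0.31641 = 0.10547; with total 0.27034.
Normalising, the posterior is P(box A | data) = 0.015223, P(box B | data) = 0.59464, P(box C | data) = 0.39014.
Averaging over the posterior, P(purple next | data) = (1/3)(0.015223) + (5/6)(0.59464) + (3/4)(0.39014) = 0.79321.

0.793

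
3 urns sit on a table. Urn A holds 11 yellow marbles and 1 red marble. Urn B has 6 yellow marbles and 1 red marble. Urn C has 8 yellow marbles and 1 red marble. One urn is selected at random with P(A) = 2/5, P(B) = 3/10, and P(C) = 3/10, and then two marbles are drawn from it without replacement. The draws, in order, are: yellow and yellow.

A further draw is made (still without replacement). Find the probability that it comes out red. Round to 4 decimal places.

For each hypothesis, P(data | H) works out to: P(data | urn A) = (11/12)(10/11) = 5/6; P(data | urn B) = (6/7)(5/6) = 5/7; P(data | urn C) = (8/9)(7/8) = 7/9.
Weighting by the prior gives 2/5 · 5/6 = 1/3, 3/10 · 5/7 = 3/14, 3/10 · 7/9 = 7/30; these sum to 82/105.
Dividing through by the total gives posterior P(urn A | data) = 35/82, P(urn B | data) = 45/164, P(urn C | data) = 49/164.
So P(red next | data) = Σ P(red next | H) P(H | data) = (1/10)(35/82) + (1/5)(45/164) + (1/7)(49/164) = 23/164.

0.1402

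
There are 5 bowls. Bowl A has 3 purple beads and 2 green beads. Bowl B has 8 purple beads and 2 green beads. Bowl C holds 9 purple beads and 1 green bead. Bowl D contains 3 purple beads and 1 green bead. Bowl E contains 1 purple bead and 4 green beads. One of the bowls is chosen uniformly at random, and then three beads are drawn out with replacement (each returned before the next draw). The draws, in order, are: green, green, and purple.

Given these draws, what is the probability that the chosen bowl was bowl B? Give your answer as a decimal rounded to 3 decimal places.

Compute the likelihood of the observed sequence for each case: P(data | bowl A) = (2/5)(2/5)(3/5) = 0.096; P(data | bowl B) = (2/10)(2/10)(8/10) = 0.032; P(data | bowl C) = (1/10)(1/10)(9/10) = 0.009; P(data | bowl D) = (1/4)(1/4)(3/4) = 0.046875; P(data | bowl E) = (4/5)(4/5)(1/5) = 0.128.
Multiplying each by its prior: 1/5 · 0.096 = 0.0192, 1/5 · 0.032 = 0.0064, 1/5 · 0.009 = 0.0018, 1/5 · 0.046875 = 0.009375, 1/5 · 0.128 = 0.0256; with total 0.062375.
By Bayes' rule, P(bowl B | data) = (0.0064) / (0.062375) = 0.10261.

0.103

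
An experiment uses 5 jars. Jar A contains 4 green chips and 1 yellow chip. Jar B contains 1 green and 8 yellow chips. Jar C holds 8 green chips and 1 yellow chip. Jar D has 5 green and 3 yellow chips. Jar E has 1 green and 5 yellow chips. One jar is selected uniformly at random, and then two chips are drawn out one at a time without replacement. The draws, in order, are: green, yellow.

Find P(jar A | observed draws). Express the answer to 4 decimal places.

Compute the likelihood of the observed sequence for each case: P(data | jar A) = (4/5)(1/4) = 0.2; P(data | jar B) = (1/9)(8/8) = 0.11111; P(data | jar C) = (8/9)(1/8) = 0.11111; P(data | jar D) = (5/8)(3/7) = 0.26786; P(data | jar E) = (1/6)(5/5) = 0.16667.
Weighting by the prior gives 1/5 · 0.2 = 0.04, 1/5 · 0.11111 = 0.022222, 1/5 · 0.11111 = 0.022222, 1/5 · 0.26786 = 0.053571, 1/5 · 0.16667 = 0.033333; summing to 0.17135.
By Bayes' rule, P(jar A | data) = (0.04) / (0.17135) = 0.23344.

0.2334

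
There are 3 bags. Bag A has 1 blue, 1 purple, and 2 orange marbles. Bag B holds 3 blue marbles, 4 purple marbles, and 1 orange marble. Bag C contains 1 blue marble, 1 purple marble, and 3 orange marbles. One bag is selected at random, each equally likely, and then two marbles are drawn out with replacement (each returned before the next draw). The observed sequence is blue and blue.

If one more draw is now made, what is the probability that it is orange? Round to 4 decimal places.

Under each hypothesis, the probability of the observed sequence is: P(data | bag A) = (1/4)(1/4) = 0.0625; P(data | bag B) = (3/8)(3/8) = 0.14062; P(data | bag C) = (1/5)(1/5) = 0.04.
Multiplying each by its prior: 1/3 · 0.0625 = 0.020833, 1/3 · 0.14062 = 0.046875, 1/3 · 0.04 = 0.013333; these sum to 0.081042.
Dividing through by the total gives posterior P(bag A | data) = 0.25707, P(bag B | data) = 0.57841, P(bag C | data) = 0.16452.
The predictive probability is P(orange next | data) = (1/2)(0.25707) + (1/8)(0.57841) + (3/5)(0.16452) = 0.29955.

0.2996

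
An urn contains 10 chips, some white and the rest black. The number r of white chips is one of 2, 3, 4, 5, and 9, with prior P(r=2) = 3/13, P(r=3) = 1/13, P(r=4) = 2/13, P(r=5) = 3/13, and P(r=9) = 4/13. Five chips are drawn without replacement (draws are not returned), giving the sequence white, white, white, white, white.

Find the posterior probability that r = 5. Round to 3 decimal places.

0.006

Under each hypothesis, the probability of the observed sequence is: P(data | r = 2) = (2/10)(1/9)(0/8) = 0; P(data | r = 3) = (3/10)(2/9)(1/8)(0/7) = 0; P(data | r = 4) = (4/10)(3/9)(2/8)(1/7)(0/6) = 0; P(data | r = 5) = (5/10)(4/9)(3/8)(2/7)(1/6) = 0.0039683; P(data | r = 9) = (9/10)(8/9)(7/8)(6/7)(5/6) = 0.5.
The prior-weighted likelihoods are 3/13 · 0 = 0, 1/13 · 0 = 0, 2/13 · 0 = 0, 3/13 · 0.0039683 = 0.00091575, 4/13 · 0.5 = 0.15385; these sum to 0.15476.
Therefore the posterior P(r = 5 | data) = (0.00091575) / (0.15476) = 0.0059172.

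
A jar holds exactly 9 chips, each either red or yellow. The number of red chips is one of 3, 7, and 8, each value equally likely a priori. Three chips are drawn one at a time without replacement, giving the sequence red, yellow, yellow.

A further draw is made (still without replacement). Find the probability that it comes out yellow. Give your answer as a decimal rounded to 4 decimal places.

0.5769

For each hypothesis, P(data | H) works out to: P(data | r = 3) = (3/9)(6/8)(5/7) = 5/28; P(data | r = 7) = (7/9)(2/8)(1/7) = 1/36; P(data | r = 8) = (8/9)(1/8)(0/7) = 0.
The prior-weighted likelihoods are 1/3 · 5/28 = 5/84, 1/3 · 1/36 = 1/108, 1/3 · 0 = 0; with total 13/189.
Dividing through by the total gives posterior P(r = 3 | data) = 45/52, P(r = 7 | data) = 7/52, P(r = 8 | data) = 0.
So P(yellow next | data) = Σ P(yellow next | H) P(H | data) = (2/3)(45/52) + (0)(7/52) = 15/26.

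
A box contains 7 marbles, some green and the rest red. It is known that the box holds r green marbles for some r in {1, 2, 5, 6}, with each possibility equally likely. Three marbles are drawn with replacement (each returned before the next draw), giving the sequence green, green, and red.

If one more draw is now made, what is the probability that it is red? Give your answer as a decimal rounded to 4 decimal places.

0.3469

Compute the likelihood of the observed sequence for each case: P(data | r = 1) = (1/7)(1/7)(6/7) = 6/343; P(data | r = 2) = (2/7)(2/7)(5/7) = 20/343; P(data | r = 5) = (5/7)(5/7)(2/7) = 50/343; P(data | r = 6) = (6/7)(6/7)(1/7) = 36/343.
The prior-weighted likelihoods are 1/4 · 6/343 = 3/686, 1/4 · 20/343 = 5/343, 1/4 · 50/343 = 25/686, 1/4 · 36/343 = 9/343; these sum to 4/49.
Normalising, the posterior is P(r = 1 | data) = 3/56, P(r = 2 | data) = 5/28, P(r = 5 | data) = 25/56, P(r = 6 | data) = 9/28.
So P(red next | data) = Σ P(red next | H) P(H | data) = (6/7)(3/56) + (5/7)(5/28) + (2/7)(25/56) + (1/7)(9/28) = 17/49.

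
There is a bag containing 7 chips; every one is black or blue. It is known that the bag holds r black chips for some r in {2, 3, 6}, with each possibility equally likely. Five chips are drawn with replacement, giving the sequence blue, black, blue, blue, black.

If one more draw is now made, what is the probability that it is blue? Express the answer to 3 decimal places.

0.622

Compute the likelihood of the observed sequence for each case: P(data | r = 2) = (5/7)(2/7)(5/7)(5/7)(2/7) = 0.02975; P(data | r = 3) = (4/7)(3/7)(4/7)(4/7)(3/7) = 0.034271; P(data | r = 6) = (1/7)(6/7)(1/7)(1/7)(6/7) = 0.002142.
Weighting by the prior gives 1/3 · 0.02975 = 0.0099165, 1/3 · 0.034271 = 0.011424, 1/3 · 0.002142 = 0.00071399; summing to 0.022054.
The posterior is then P(r = 2 | data) = 0.44964, P(r = 3 | data) = 0.51799, P(r = 6 | data) = 0.032374.
The predictive probability is P(blue next | data) = (5/7)(0.44964) + (4/7)(0.51799) + (1/7)(0.032374) = 0.62179.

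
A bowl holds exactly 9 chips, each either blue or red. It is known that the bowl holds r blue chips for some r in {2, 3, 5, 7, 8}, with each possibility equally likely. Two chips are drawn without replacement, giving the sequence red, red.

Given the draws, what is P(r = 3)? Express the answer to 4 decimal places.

Compute the likelihood of the observed sequence for each case: P(data | r = 2) = (7/9)(6/8) = 7/12; P(data | r = 3) = (6/9)(5/8) = 5/12; P(data | r = 5) = (4/9)(3/8) = 1/6; P(data | r = 7) = (2/9)(1/8) = 1/36; P(data | r = 8) = (1/9)(0/8) = 0.
Multiplying each by its prior: 1/5 · 7/12 = 7/60, 1/5 · 5/12 = 1/12, 1/5 · 1/6 = 1/30, 1/5 · 1/36 = 1/180, 1/5 · 0 = 0; these sum to 43/180.
Therefore the posterior P(r = 3 | data) = (1/12) / (43/180) = 15/43.

0.3488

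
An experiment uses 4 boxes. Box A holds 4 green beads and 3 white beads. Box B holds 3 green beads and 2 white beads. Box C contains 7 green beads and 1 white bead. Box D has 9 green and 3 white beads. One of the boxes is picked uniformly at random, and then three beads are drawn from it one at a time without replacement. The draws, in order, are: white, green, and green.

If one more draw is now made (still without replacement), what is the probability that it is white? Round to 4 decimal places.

0.3364

Compute the likelihood of the observed sequence for each case: P(data | box A) = (3/7)(4/6)(3/5) = 0.17143; P(data | box B) = (2/5)(3/4)(2/3) = 0.2; P(data | box C) = (1/8)(7/7)(6/6) = 0.125; P(data | box D) = (3/12)(9/11)(8/10) = 0.16364.
The prior-weighted likelihoods are 1/4 · 0.17143 = 0.042857, 1/4 · 0.2 = 0.05, 1/4 · 0.125 = 0.03125, 1/4 · 0.16364 = 0.040909; these sum to 0.16502.
Normalising, the posterior is P(box A | data) = 0.25971, P(box B | data) = 0.303, P(box C | data) = 0.18938, P(box D | data) = 0.24791.
Averaging over the posterior, P(white next | data) = (1/2)(0.25971) + (1/2)(0.303) + (0)(0.18938) + (2/9)(0.24791) = 0.33645.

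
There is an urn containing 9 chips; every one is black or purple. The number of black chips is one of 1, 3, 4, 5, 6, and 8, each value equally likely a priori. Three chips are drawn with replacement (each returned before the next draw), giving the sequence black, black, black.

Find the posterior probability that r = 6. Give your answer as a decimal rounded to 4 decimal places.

The likelihood of the observed sequence under each hypothesis: P(data | r = 1) = (1/9)(1/9)(1/9) = 0.0013717; P(data | r = 3) = (3/9)(3/9)(3/9) = 0.037037; P(data | r = 4) = (4/9)(4/9)(4/9) = 0.087791; P(data | r = 5) = (5/9)(5/9)(5/9) = 0.17147; P(data | r = 6) = (6/9)(6/9)(6/9) = 0.2963; P(data | r = 8) = (8/9)(8/9)(8/9) = 0.70233.
Multiplying each by its prior: 1/6 · 0.0013717 = 0.00022862, 1/6 · 0.037037 = 0.0061728, 1/6 · 0.087791 = 0.014632, 1/6 · 0.17147 = 0.028578, 1/6 · 0.2963 = 0.049383, 1/6 · 0.70233 = 0.11706; with total 0.21605.
Therefore the posterior P(r = 6 | data) = (0.049383) / (0.21605) = 0.22857.

0.2286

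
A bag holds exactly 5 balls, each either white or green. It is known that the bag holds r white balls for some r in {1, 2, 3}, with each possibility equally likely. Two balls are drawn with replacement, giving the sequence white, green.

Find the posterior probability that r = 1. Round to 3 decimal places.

For each hypothesis, P(data | H) works out to: P(data | r = 1) = (1/5)(4/5) = 4/25; P(data | r = 2) = (2/5)(3/5) = 6/25; P(data | r = 3) = (3/5)(2/5) = 6/25.
Multiplying each by its prior: 1/3 · 4/25 = 4/75, 1/3 · 6/25 = 2/25, 1/3 · 6/25 = 2/25; with total 16/75.
Hence P(r = 1 | data) = (4/75) / (16/75) = 1/4.

0.250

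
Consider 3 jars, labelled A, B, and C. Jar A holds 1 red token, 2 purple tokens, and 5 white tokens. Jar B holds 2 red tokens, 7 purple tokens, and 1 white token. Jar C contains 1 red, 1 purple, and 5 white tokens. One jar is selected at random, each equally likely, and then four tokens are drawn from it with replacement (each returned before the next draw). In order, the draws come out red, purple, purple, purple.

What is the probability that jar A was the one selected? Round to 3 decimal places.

0.028

For each hypothesis, P(data | H) works out to: P(data | jar A) = (1/8)(2/8)(2/8)(2/8) = 0.0019531; P(data | jar B) = (2/10)(7/10)(7/10)(7/10) = 0.0686; P(data | jar C) = (1/7)(1/7)(1/7)(1/7) = 0.00041649.
Multiplying each by its prior: 1/3 · 0.0019531 = 0.00065104, 1/3 · 0.0686 = 0.022867, 1/3 · 0.00041649 = 0.00013883; with total 0.023657.
By Bayes' rule, P(jar A | data) = (0.00065104) / (0.023657) = 0.027521.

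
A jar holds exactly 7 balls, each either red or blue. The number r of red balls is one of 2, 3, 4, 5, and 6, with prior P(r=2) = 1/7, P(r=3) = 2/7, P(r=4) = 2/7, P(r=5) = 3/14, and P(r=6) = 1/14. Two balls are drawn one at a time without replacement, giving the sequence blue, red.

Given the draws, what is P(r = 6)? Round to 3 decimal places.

The likelihood of the observed sequence under each hypothesis: P(data | r = 2) = (5/7)(2/6) = 5/21; P(data | r = 3) = (4/7)(3/6) = 2/7; P(data | r = 4) = (3/7)(4/6) = 2/7; P(data | r = 5) = (2/7)(5/6) = 5/21; P(data | r = 6) = (1/7)(6/6) = 1/7.
The prior-weighted likelihoods are 1/7 · 5/21 = 5/147, 2/7 · 2/7 = 4/49, 2/7 · 2/7 = 4/49, 3/14 · 5/21 = 5/98, 1/14 · 1/7 = 1/98; these sum to 38/147.
Therefore the posterior P(r = 6 | data) = (1/98) / (38/147) = 3/76.

0.039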